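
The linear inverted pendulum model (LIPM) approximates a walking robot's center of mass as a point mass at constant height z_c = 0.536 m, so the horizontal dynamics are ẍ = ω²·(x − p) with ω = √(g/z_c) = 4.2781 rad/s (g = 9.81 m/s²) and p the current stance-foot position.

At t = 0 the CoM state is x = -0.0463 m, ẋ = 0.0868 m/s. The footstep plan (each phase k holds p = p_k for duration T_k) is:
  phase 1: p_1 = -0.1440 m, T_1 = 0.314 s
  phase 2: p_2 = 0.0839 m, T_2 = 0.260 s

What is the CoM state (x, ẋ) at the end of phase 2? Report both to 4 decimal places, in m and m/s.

x = 0.3907, ẋ = 1.6047

phase 1: p=-0.1440, T=0.314, ωT=1.343323, cosh=2.046367, sinh=1.785390; start (x,ẋ)=(-0.046300, 0.086800) → end (x,ẋ)=(0.092154, 0.923865)
phase 2: p=0.0839, T=0.260, ωT=1.112306, cosh=1.685082, sinh=1.356282; start (x,ẋ)=(0.092154, 0.923865) → end (x,ẋ)=(0.390701, 1.604683)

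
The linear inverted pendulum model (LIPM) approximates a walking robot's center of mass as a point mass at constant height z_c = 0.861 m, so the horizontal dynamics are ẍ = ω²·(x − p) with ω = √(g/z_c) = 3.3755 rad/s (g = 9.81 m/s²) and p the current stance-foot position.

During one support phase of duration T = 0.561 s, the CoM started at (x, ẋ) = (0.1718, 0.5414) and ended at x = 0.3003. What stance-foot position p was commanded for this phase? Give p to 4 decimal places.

p = 0.3354

ωT = 3.3755·0.561 = 1.893656; cosh(ωT) = 3.397065, sinh(ωT) = 3.246545
x(T) = p + (x₀−p)·cosh(ωT) + (ẋ₀/ω)·sinh(ωT) ⇒ p·(1 − cosh) = x(T) − x₀·cosh − (ẋ₀/ω)·sinh
numerator   = 0.3003 − (0.1718)·3.397065 − (0.5414/3.3755)·3.246545 = -0.804033
denominator = 1 − 3.397065 = -2.397065
p = -0.804033 / -2.397065 = 0.3354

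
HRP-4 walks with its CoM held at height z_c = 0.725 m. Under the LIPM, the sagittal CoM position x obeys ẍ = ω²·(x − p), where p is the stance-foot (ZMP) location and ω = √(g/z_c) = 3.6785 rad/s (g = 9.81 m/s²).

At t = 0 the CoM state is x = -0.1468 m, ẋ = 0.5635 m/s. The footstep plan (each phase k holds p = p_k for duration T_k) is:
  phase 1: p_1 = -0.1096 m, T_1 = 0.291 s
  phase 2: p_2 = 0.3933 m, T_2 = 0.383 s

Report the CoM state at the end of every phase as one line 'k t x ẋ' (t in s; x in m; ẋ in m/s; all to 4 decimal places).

1 0.2910 0.0269 0.7423
2 0.6740 -0.0129 -0.9832

phase 1: p=-0.1096, T=0.291, ωT=1.070443, cosh=1.629765, sinh=1.286908; start (x,ẋ)=(-0.146800, 0.563500) → end (x,ẋ)=(0.026911, 0.742272)
phase 2: p=0.3933, T=0.383, ωT=1.408866, cosh=2.167866, sinh=1.923445; start (x,ẋ)=(0.026911, 0.742272) → end (x,ẋ)=(-0.012857, -0.983202)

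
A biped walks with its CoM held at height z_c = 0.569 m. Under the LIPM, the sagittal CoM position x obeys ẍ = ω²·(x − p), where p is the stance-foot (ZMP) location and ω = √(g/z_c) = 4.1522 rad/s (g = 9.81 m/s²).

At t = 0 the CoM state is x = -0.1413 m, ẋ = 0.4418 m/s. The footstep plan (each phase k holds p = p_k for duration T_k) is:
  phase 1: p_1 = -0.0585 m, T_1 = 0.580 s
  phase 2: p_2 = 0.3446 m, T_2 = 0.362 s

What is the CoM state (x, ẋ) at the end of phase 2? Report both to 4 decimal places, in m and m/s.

x = -0.0186, ẋ = -1.1199

phase 1: p=-0.0585, T=0.580, ωT=2.408276, cosh=5.602377, sinh=5.512406; start (x,ẋ)=(-0.141300, 0.441800) → end (x,ẋ)=(0.064151, 0.579953)
phase 2: p=0.3446, T=0.362, ωT=1.503096, cosh=2.359014, sinh=2.136574; start (x,ẋ)=(0.064151, 0.579953) → end (x,ẋ)=(-0.018560, -1.119880)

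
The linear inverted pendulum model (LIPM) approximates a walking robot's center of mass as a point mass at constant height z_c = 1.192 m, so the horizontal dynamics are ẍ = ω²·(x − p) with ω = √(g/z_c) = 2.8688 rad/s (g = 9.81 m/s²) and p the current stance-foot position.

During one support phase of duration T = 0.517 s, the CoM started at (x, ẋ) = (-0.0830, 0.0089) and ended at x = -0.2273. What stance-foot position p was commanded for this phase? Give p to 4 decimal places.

ωT = 2.8688·0.517 = 1.483170; cosh(ωT) = 2.316904, sinh(ωT) = 2.089987
x(T) = p + (x₀−p)·cosh(ωT) + (ẋ₀/ω)·sinh(ωT) ⇒ p·(1 − cosh) = x(T) − x₀·cosh − (ẋ₀/ω)·sinh
numerator   = -0.2273 − (-0.0830)·2.316904 − (0.0089/2.8688)·2.089987 = -0.041481
denominator = 1 − 2.316904 = -1.316904
p = -0.041481 / -1.316904 = 0.0315

p = 0.0315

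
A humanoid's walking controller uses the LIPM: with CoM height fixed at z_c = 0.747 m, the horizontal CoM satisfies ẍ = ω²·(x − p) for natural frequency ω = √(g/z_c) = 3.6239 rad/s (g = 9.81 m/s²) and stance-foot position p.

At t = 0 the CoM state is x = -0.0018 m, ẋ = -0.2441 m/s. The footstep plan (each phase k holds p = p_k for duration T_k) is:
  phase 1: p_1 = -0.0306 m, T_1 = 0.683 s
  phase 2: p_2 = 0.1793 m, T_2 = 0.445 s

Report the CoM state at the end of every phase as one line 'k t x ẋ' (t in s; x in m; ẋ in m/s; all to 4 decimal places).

phase 1: p=-0.0306, T=0.683, ωT=2.475124, cosh=5.983665, sinh=5.899512; start (x,ẋ)=(-0.001800, -0.244100) → end (x,ẋ)=(-0.255652, -0.844890)
phase 2: p=0.1793, T=0.445, ωT=1.612635, cosh=2.607688, sinh=2.408326; start (x,ẋ)=(-0.255652, -0.844890) → end (x,ẋ)=(-1.516406, -5.999268)

1 0.6830 -0.2557 -0.8449
2 1.1280 -1.5164 -5.9993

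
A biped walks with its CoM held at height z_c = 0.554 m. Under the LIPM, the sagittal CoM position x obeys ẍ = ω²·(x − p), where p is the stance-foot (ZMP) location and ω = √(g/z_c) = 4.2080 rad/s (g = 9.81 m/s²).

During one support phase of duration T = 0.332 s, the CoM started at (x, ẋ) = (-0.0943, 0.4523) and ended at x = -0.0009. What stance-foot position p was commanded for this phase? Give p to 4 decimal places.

ωT = 4.2080·0.332 = 1.397056; cosh(ωT) = 2.145302, sinh(ωT) = 1.897977
x(T) = p + (x₀−p)·cosh(ωT) + (ẋ₀/ω)·sinh(ωT) ⇒ p·(1 − cosh) = x(T) − x₀·cosh − (ẋ₀/ω)·sinh
numerator   = -0.0009 − (-0.0943)·2.145302 − (0.4523/4.2080)·1.897977 = -0.002604
denominator = 1 − 2.145302 = -1.145302
p = -0.002604 / -1.145302 = 0.0023

p = 0.0023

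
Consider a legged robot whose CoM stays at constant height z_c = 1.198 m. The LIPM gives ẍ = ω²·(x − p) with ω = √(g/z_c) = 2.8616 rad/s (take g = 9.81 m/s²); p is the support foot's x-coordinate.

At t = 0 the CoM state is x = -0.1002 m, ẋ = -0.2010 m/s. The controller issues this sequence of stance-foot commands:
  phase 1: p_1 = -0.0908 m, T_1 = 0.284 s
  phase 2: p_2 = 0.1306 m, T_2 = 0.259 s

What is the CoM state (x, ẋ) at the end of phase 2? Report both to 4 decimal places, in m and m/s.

x = -0.3363, ẋ = -1.0711

phase 1: p=-0.0908, T=0.284, ωT=0.812694, cosh=1.348817, sinh=0.905156; start (x,ẋ)=(-0.100200, -0.201000) → end (x,ẋ)=(-0.167057, -0.295460)
phase 2: p=0.1306, T=0.259, ωT=0.741154, cosh=1.287460, sinh=0.810897; start (x,ẋ)=(-0.167057, -0.295460) → end (x,ẋ)=(-0.336347, -1.071096)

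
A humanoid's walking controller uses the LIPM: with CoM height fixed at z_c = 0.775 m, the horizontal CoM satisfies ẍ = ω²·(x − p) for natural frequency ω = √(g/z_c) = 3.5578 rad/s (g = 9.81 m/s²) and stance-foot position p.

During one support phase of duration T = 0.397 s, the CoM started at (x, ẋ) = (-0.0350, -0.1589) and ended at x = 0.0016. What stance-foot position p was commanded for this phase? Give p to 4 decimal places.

ωT = 3.5578·0.397 = 1.412447; cosh(ωT) = 2.174768, sinh(ωT) = 1.931221
x(T) = p + (x₀−p)·cosh(ωT) + (ẋ₀/ω)·sinh(ωT) ⇒ p·(1 − cosh) = x(T) − x₀·cosh − (ẋ₀/ω)·sinh
numerator   = 0.0016 − (-0.0350)·2.174768 − (-0.1589/3.5578)·1.931221 = 0.163970
denominator = 1 − 2.174768 = -1.174768
p = 0.163970 / -1.174768 = -0.1396

p = -0.1396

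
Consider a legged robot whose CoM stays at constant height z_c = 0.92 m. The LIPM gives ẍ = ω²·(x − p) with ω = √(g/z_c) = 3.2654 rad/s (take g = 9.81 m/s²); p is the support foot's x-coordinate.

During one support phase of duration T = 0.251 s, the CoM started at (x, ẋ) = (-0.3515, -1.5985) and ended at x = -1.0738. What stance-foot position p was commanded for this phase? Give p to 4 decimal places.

ωT = 3.2654·0.251 = 0.819615; cosh(ωT) = 1.355114, sinh(ωT) = 0.914513
x(T) = p + (x₀−p)·cosh(ωT) + (ẋ₀/ω)·sinh(ωT) ⇒ p·(1 − cosh) = x(T) − x₀·cosh − (ẋ₀/ω)·sinh
numerator   = -1.0738 − (-0.3515)·1.355114 − (-1.5985/3.2654)·0.914513 = -0.149799
denominator = 1 − 1.355114 = -0.355114
p = -0.149799 / -0.355114 = 0.4218

p = 0.4218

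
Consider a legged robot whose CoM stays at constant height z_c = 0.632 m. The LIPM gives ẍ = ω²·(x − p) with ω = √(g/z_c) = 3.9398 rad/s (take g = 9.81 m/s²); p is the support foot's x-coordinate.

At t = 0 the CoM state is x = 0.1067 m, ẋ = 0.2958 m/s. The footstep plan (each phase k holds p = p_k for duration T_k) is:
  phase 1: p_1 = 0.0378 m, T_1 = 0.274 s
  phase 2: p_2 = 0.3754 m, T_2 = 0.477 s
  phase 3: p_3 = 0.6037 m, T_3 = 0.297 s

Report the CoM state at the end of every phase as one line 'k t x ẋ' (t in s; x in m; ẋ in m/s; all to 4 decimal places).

phase 1: p=0.0378, T=0.274, ωT=1.079505, cosh=1.641493, sinh=1.301730; start (x,ẋ)=(0.106700, 0.295800) → end (x,ẋ)=(0.248633, 0.838911)
phase 2: p=0.3754, T=0.477, ωT=1.879285, cosh=3.350759, sinh=3.198059; start (x,ẋ)=(0.248633, 0.838911) → end (x,ẋ)=(0.631604, 1.213757)
phase 3: p=0.6037, T=0.297, ωT=1.170121, cosh=1.766355, sinh=1.456026; start (x,ẋ)=(0.631604, 1.213757) → end (x,ẋ)=(1.101554, 2.303995)

1 0.2740 0.2486 0.8389
2 0.7510 0.6316 1.2138
3 1.0480 1.1016 2.3040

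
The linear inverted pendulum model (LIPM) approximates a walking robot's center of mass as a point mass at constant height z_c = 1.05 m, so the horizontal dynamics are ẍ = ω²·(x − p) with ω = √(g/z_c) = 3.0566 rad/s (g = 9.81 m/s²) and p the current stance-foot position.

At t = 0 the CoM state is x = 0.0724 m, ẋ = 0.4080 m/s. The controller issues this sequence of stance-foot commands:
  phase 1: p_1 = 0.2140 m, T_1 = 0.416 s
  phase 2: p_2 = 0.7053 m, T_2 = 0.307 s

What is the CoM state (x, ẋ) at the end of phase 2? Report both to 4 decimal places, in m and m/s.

x = -0.0707, ẋ = -1.6922

phase 1: p=0.2140, T=0.416, ωT=1.271546, cosh=1.923379, sinh=1.642981; start (x,ẋ)=(0.072400, 0.408000) → end (x,ẋ)=(0.160957, 0.073632)
phase 2: p=0.7053, T=0.307, ωT=0.938376, cosh=1.473545, sinh=1.082283; start (x,ẋ)=(0.160957, 0.073632) → end (x,ẋ)=(-0.070742, -1.692242)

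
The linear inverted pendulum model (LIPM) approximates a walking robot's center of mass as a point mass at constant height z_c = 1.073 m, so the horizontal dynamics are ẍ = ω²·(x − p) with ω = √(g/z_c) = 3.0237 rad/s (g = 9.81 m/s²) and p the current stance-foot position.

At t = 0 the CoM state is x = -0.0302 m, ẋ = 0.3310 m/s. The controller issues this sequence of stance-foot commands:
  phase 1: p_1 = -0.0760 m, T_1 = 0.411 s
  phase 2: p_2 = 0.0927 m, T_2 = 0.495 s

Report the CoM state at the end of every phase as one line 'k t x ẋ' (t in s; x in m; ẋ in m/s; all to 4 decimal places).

phase 1: p=-0.0760, T=0.411, ωT=1.242741, cosh=1.876845, sinh=1.588253; start (x,ẋ)=(-0.030200, 0.331000) → end (x,ẋ)=(0.183823, 0.841185)
phase 2: p=0.0927, T=0.495, ωT=1.496731, cosh=2.345463, sinh=2.121602; start (x,ẋ)=(0.183823, 0.841185) → end (x,ẋ)=(0.896650, 2.557532)

1 0.4110 0.1838 0.8412
2 0.9060 0.8967 2.5575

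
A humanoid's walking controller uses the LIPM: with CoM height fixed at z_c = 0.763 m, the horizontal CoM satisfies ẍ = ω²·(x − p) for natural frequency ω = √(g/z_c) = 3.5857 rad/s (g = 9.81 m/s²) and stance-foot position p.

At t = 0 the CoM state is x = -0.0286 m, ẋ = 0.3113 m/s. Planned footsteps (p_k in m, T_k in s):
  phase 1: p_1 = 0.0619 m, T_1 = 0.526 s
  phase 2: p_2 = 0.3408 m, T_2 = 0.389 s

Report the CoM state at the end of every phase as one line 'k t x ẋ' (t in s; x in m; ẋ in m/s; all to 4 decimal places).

phase 1: p=0.0619, T=0.526, ωT=1.886078, cosh=3.372563, sinh=3.220897; start (x,ẋ)=(-0.028600, 0.311300) → end (x,ẋ)=(0.036312, 0.004679)
phase 2: p=0.3408, T=0.389, ωT=1.394837, cosh=2.141096, sinh=1.893222; start (x,ẋ)=(0.036312, 0.004679) → end (x,ẋ)=(-0.308668, -2.057008)

1 0.5260 0.0363 0.0047
2 0.9150 -0.3087 -2.0570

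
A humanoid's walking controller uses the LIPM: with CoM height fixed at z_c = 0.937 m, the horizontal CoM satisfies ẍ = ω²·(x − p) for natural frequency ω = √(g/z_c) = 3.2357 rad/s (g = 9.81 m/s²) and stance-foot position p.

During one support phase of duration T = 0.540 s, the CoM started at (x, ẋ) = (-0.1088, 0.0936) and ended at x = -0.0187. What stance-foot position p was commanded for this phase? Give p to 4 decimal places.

p = -0.1137

ωT = 3.2357·0.540 = 1.747278; cosh(ωT) = 2.956604, sinh(ωT) = 2.782356
x(T) = p + (x₀−p)·cosh(ωT) + (ẋ₀/ω)·sinh(ωT) ⇒ p·(1 − cosh) = x(T) − x₀·cosh − (ẋ₀/ω)·sinh
numerator   = -0.0187 − (-0.1088)·2.956604 − (0.0936/3.2357)·2.782356 = 0.222492
denominator = 1 − 2.956604 = -1.956604
p = 0.222492 / -1.956604 = -0.1137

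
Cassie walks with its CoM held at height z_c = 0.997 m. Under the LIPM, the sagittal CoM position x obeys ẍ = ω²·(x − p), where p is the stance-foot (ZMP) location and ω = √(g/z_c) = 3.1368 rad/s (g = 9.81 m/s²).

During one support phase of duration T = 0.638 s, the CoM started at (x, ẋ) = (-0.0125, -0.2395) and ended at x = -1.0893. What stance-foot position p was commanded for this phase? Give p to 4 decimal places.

p = 0.2765

ωT = 3.1368·0.638 = 2.001278; cosh(ωT) = 3.766835, sinh(ωT) = 3.631673
x(T) = p + (x₀−p)·cosh(ωT) + (ẋ₀/ω)·sinh(ωT) ⇒ p·(1 − cosh) = x(T) − x₀·cosh − (ẋ₀/ω)·sinh
numerator   = -1.0893 − (-0.0125)·3.766835 − (-0.2395/3.1368)·3.631673 = -0.764930
denominator = 1 − 3.766835 = -2.766835
p = -0.764930 / -2.766835 = 0.2765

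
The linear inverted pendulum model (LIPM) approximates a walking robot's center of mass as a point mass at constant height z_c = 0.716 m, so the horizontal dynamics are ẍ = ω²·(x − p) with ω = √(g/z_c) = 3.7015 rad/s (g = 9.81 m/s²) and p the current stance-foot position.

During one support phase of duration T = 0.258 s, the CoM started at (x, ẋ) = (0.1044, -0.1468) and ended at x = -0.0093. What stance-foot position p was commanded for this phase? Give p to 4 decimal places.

ωT = 3.7015·0.258 = 0.954987; cosh(ωT) = 1.491727, sinh(ωT) = 1.106910
x(T) = p + (x₀−p)·cosh(ωT) + (ẋ₀/ω)·sinh(ωT) ⇒ p·(1 − cosh) = x(T) − x₀·cosh − (ẋ₀/ω)·sinh
numerator   = -0.0093 − (0.1044)·1.491727 − (-0.1468/3.7015)·1.106910 = -0.121137
denominator = 1 − 1.491727 = -0.491727
p = -0.121137 / -0.491727 = 0.2463

p = 0.2463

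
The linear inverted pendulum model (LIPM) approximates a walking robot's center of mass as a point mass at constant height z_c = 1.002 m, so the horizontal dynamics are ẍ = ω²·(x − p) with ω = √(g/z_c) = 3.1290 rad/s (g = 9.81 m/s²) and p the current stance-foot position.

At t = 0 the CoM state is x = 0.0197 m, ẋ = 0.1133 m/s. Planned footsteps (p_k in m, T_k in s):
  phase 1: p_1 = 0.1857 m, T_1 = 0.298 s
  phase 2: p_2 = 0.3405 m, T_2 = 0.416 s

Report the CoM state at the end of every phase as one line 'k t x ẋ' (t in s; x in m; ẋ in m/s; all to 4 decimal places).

1 0.2980 -0.0190 -0.3914
2 0.7140 -0.5819 -2.6865

phase 1: p=0.1857, T=0.298, ωT=0.932442, cosh=1.467149, sinh=1.073557; start (x,ẋ)=(0.019700, 0.113300) → end (x,ẋ)=(-0.018974, -0.391393)
phase 2: p=0.3405, T=0.416, ωT=1.301664, cosh=1.973743, sinh=1.701664; start (x,ẋ)=(-0.018974, -0.391393) → end (x,ẋ)=(-0.581862, -2.686528)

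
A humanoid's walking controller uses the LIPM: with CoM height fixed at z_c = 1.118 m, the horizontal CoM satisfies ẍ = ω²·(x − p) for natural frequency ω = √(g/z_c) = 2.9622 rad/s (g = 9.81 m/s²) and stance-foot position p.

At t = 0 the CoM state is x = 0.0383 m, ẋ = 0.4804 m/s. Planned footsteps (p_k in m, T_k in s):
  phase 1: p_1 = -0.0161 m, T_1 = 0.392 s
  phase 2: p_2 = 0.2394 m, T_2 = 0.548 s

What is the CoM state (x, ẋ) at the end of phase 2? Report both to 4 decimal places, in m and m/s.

phase 1: p=-0.0161, T=0.392, ωT=1.161182, cosh=1.753412, sinh=1.440296; start (x,ẋ)=(0.038300, 0.480400) → end (x,ẋ)=(0.312868, 1.074433)
phase 2: p=0.2394, T=0.548, ωT=1.623286, cosh=2.633485, sinh=2.436235; start (x,ẋ)=(0.312868, 1.074433) → end (x,ẋ)=(1.316535, 3.359695)

x = 1.3165, ẋ = 3.3597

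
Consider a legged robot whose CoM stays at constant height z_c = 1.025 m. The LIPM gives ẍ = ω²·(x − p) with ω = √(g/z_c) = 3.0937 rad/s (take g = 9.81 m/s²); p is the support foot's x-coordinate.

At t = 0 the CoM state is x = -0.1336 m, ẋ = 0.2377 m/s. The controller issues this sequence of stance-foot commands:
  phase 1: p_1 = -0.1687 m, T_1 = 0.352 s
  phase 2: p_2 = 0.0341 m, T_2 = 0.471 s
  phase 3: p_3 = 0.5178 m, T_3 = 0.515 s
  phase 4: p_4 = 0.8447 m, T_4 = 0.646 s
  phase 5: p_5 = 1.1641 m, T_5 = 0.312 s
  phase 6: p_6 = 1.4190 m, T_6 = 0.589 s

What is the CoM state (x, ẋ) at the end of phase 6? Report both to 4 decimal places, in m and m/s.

x = 0.0951, ẋ = -3.8961

phase 1: p=-0.1687, T=0.352, ωT=1.088982, cosh=1.653904, sinh=1.317345; start (x,ẋ)=(-0.133600, 0.237700) → end (x,ẋ)=(-0.009432, 0.536182)
phase 2: p=0.0341, T=0.471, ωT=1.457133, cosh=2.263267, sinh=2.030364; start (x,ẋ)=(-0.009432, 0.536182) → end (x,ẋ)=(0.287467, 0.940086)
phase 3: p=0.5178, T=0.515, ωT=1.593256, cosh=2.561501, sinh=2.358238; start (x,ẋ)=(0.287467, 0.940086) → end (x,ẋ)=(0.644402, 0.727595)
phase 4: p=0.8447, T=0.646, ωT=1.998530, cosh=3.756869, sinh=3.621335; start (x,ẋ)=(0.644402, 0.727595) → end (x,ẋ)=(0.943895, 0.489478)
phase 5: p=1.1641, T=0.312, ωT=0.965234, cosh=1.503148, sinh=1.122255; start (x,ẋ)=(0.943895, 0.489478) → end (x,ẋ)=(1.010660, -0.028776)
phase 6: p=1.4190, T=0.589, ωT=1.822189, cosh=3.173528, sinh=3.011857; start (x,ẋ)=(1.010660, -0.028776) → end (x,ẋ)=(0.095105, -3.896148)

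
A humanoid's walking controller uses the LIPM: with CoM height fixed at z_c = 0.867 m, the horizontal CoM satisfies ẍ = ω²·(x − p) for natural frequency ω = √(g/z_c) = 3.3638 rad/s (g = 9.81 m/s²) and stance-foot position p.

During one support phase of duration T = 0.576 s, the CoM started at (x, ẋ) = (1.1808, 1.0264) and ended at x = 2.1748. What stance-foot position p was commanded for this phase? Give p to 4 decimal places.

p = 1.1977

ωT = 3.3638·0.576 = 1.937549; cosh(ωT) = 3.542886, sinh(ωT) = 3.398829
x(T) = p + (x₀−p)·cosh(ωT) + (ẋ₀/ω)·sinh(ωT) ⇒ p·(1 − cosh) = x(T) − x₀·cosh − (ẋ₀/ω)·sinh
numerator   = 2.1748 − (1.1808)·3.542886 − (1.0264/3.3638)·3.398829 = -3.045728
denominator = 1 − 3.542886 = -2.542886
p = -3.045728 / -2.542886 = 1.1977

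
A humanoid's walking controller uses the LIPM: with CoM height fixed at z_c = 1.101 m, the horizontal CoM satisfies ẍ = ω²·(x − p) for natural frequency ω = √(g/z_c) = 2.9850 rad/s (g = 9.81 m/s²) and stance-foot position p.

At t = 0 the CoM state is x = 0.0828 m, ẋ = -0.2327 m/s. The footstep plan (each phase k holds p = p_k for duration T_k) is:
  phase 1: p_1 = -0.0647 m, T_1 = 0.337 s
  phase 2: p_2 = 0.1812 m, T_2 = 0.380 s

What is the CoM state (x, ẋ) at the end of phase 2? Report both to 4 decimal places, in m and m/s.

x = 0.0683, ẋ = -0.1801

phase 1: p=-0.0647, T=0.337, ωT=1.005945, cosh=1.550095, sinh=1.184396; start (x,ẋ)=(0.082800, -0.232700) → end (x,ẋ)=(0.071608, 0.160768)
phase 2: p=0.1812, T=0.380, ωT=1.134300, cosh=1.715322, sinh=1.393675; start (x,ẋ)=(0.071608, 0.160768) → end (x,ẋ)=(0.068275, -0.180149)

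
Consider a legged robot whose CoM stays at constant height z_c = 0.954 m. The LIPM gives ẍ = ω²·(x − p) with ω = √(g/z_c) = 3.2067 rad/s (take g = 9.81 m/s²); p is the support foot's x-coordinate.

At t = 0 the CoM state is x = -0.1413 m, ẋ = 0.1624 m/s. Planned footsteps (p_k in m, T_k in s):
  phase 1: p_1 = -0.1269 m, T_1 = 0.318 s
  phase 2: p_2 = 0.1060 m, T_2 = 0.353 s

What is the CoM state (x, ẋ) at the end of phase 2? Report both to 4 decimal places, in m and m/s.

x = -0.1407, ẋ = -0.5260

phase 1: p=-0.1269, T=0.318, ωT=1.019731, cosh=1.566570, sinh=1.205878; start (x,ẋ)=(-0.141300, 0.162400) → end (x,ẋ)=(-0.088388, 0.198728)
phase 2: p=0.1060, T=0.353, ωT=1.131965, cosh=1.712072, sinh=1.389673; start (x,ẋ)=(-0.088388, 0.198728) → end (x,ẋ)=(-0.140685, -0.526009)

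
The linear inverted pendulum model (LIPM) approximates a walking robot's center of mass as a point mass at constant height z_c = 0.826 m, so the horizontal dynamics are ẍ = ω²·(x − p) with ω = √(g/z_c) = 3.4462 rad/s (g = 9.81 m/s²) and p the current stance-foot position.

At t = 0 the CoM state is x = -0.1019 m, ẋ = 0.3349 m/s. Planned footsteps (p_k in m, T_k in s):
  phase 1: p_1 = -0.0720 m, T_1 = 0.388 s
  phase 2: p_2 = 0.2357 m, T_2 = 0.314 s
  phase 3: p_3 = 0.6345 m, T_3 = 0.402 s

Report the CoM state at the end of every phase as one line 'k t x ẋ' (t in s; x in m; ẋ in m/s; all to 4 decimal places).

1 0.3880 0.0394 0.4990
2 0.7020 0.1019 -0.0627
3 1.1040 -0.5303 -3.5707

phase 1: p=-0.0720, T=0.388, ωT=1.337126, cosh=2.035341, sinh=1.772741; start (x,ẋ)=(-0.101900, 0.334900) → end (x,ẋ)=(0.039417, 0.498970)
phase 2: p=0.2357, T=0.314, ωT=1.082107, cosh=1.644885, sinh=1.306005; start (x,ẋ)=(0.039417, 0.498970) → end (x,ẋ)=(0.101932, -0.062671)
phase 3: p=0.6345, T=0.402, ωT=1.385372, cosh=2.123272, sinh=1.873042; start (x,ẋ)=(0.101932, -0.062671) → end (x,ẋ)=(-0.530349, -3.570728)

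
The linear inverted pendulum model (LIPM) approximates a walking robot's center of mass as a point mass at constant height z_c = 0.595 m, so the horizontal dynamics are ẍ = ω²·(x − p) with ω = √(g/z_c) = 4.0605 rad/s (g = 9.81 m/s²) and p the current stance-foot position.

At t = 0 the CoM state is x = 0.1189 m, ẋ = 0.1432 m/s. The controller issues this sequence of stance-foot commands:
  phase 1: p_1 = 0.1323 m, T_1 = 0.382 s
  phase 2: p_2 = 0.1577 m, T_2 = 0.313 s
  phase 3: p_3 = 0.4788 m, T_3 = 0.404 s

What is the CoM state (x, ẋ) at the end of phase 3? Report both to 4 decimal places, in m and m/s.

phase 1: p=0.1323, T=0.382, ωT=1.551111, cosh=2.464360, sinh=2.252348; start (x,ẋ)=(0.118900, 0.143200) → end (x,ẋ)=(0.178710, 0.230345)
phase 2: p=0.1577, T=0.313, ωT=1.270937, cosh=1.922379, sinh=1.641810; start (x,ẋ)=(0.178710, 0.230345) → end (x,ẋ)=(0.291226, 0.582875)
phase 3: p=0.4788, T=0.404, ωT=1.640442, cosh=2.675671, sinh=2.481777; start (x,ẋ)=(0.291226, 0.582875) → end (x,ẋ)=(0.333168, -0.330644)

x = 0.3332, ẋ = -0.3306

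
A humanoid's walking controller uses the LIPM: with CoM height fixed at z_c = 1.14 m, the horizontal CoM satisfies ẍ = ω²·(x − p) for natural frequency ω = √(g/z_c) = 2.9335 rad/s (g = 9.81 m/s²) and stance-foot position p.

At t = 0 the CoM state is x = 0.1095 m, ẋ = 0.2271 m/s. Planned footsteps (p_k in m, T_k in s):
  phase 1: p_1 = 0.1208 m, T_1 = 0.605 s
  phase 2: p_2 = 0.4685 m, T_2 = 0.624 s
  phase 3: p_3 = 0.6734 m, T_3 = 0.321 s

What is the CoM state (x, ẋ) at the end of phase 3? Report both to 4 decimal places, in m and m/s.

x = 0.6978, ẋ = 0.3724

phase 1: p=0.1208, T=0.605, ωT=1.774768, cosh=3.034216, sinh=2.864693; start (x,ẋ)=(0.109500, 0.227100) → end (x,ẋ)=(0.308287, 0.594110)
phase 2: p=0.4685, T=0.624, ωT=1.830504, cosh=3.198681, sinh=3.038348; start (x,ẋ)=(0.308287, 0.594110) → end (x,ẋ)=(0.571373, 0.472388)
phase 3: p=0.6734, T=0.321, ωT=0.941654, cosh=1.477100, sinh=1.087118; start (x,ẋ)=(0.571373, 0.472388) → end (x,ẋ)=(0.697757, 0.372394)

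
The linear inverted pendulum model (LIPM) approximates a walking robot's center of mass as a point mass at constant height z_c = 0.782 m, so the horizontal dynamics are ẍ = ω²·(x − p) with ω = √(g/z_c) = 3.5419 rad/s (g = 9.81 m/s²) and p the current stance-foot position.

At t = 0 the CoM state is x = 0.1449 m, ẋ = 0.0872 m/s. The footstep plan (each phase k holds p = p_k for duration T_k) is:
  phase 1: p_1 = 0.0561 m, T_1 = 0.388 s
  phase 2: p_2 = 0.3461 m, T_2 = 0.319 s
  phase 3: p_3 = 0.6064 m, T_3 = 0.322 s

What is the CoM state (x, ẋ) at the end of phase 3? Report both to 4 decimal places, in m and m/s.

x = 0.9097, ẋ = 1.4690

phase 1: p=0.0561, T=0.388, ωT=1.374257, cosh=2.102584, sinh=1.849556; start (x,ẋ)=(0.144900, 0.087200) → end (x,ẋ)=(0.288345, 0.765069)
phase 2: p=0.3461, T=0.319, ωT=1.129866, cosh=1.709159, sinh=1.386083; start (x,ẋ)=(0.288345, 0.765069) → end (x,ẋ)=(0.546788, 1.024083)
phase 3: p=0.6064, T=0.322, ωT=1.140492, cosh=1.723984, sinh=1.404322; start (x,ẋ)=(0.546788, 1.024083) → end (x,ẋ)=(0.909667, 1.468995)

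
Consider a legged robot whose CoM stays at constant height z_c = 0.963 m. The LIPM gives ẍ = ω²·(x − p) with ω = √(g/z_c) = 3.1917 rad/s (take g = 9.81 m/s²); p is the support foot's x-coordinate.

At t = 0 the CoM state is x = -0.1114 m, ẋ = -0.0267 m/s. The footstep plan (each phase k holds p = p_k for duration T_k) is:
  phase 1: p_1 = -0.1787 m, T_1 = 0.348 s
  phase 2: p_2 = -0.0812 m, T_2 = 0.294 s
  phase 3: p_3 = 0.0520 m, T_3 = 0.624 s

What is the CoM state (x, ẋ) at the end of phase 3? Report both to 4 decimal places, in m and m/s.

x = 0.3157, ẋ = 0.9120

phase 1: p=-0.1787, T=0.348, ωT=1.110712, cosh=1.682921, sinh=1.353597; start (x,ẋ)=(-0.111400, -0.026700) → end (x,ẋ)=(-0.076763, 0.245821)
phase 2: p=-0.0812, T=0.294, ωT=0.938360, cosh=1.473528, sinh=1.082258; start (x,ẋ)=(-0.076763, 0.245821) → end (x,ẋ)=(0.008692, 0.377550)
phase 3: p=0.0520, T=0.624, ωT=1.991621, cosh=3.731937, sinh=3.595463; start (x,ẋ)=(0.008692, 0.377550) → end (x,ẋ)=(0.315691, 0.912012)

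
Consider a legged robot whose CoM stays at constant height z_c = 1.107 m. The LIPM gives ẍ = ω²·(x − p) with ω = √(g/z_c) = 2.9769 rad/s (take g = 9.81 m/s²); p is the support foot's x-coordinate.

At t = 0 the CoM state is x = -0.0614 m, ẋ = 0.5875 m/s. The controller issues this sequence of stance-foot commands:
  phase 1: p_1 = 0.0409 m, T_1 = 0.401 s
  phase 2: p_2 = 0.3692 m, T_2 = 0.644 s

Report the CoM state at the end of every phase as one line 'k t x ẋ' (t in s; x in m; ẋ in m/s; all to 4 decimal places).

phase 1: p=0.0409, T=0.401, ωT=1.193737, cosh=1.801237, sinh=1.498151; start (x,ẋ)=(-0.061400, 0.587500) → end (x,ẋ)=(0.152298, 0.601985)
phase 2: p=0.3692, T=0.644, ωT=1.917124, cosh=3.474198, sinh=3.327169; start (x,ẋ)=(0.152298, 0.601985) → end (x,ẋ)=(0.288455, -0.056925)

1 0.4010 0.1523 0.6020
2 1.0450 0.2885 -0.0569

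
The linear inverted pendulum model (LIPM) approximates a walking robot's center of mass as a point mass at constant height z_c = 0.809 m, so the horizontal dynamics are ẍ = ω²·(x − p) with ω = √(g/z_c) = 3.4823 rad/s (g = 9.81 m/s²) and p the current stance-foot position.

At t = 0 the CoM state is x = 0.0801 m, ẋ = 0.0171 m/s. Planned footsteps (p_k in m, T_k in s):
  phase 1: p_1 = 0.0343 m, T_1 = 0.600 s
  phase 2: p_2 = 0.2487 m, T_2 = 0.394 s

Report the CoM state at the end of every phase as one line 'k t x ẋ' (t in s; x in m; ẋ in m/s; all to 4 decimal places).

phase 1: p=0.0343, T=0.600, ωT=2.089380, cosh=4.101834, sinh=3.978070; start (x,ẋ)=(0.080100, 0.017100) → end (x,ẋ)=(0.241698, 0.704601)
phase 2: p=0.2487, T=0.394, ωT=1.372026, cosh=2.098463, sinh=1.844870; start (x,ẋ)=(0.241698, 0.704601) → end (x,ẋ)=(0.607295, 1.433599)

1 0.6000 0.2417 0.7046
2 0.9940 0.6073 1.4336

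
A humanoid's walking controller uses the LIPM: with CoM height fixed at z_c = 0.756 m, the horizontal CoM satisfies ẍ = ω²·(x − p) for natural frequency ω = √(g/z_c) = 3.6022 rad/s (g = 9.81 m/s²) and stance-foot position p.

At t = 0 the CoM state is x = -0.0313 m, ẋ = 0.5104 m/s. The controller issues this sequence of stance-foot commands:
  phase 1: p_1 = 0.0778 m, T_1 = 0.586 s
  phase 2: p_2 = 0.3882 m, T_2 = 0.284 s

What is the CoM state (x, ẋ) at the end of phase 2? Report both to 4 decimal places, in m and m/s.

phase 1: p=0.0778, T=0.586, ωT=2.110889, cosh=4.188355, sinh=4.067224; start (x,ẋ)=(-0.031300, 0.510400) → end (x,ẋ)=(0.197140, 0.539317)
phase 2: p=0.3882, T=0.284, ωT=1.023025, cosh=1.570551, sinh=1.211045; start (x,ẋ)=(0.197140, 0.539317) → end (x,ẋ)=(0.269447, 0.013541)

x = 0.2694, ẋ = 0.0135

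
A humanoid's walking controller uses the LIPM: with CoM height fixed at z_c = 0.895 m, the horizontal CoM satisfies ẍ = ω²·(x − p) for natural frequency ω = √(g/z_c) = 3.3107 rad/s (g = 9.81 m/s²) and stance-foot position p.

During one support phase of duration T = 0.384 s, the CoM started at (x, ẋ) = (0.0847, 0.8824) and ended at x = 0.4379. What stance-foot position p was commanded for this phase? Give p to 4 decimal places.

ωT = 3.3107·0.384 = 1.271309; cosh(ωT) = 1.922990, sinh(ωT) = 1.642526
x(T) = p + (x₀−p)·cosh(ωT) + (ẋ₀/ω)·sinh(ωT) ⇒ p·(1 − cosh) = x(T) − x₀·cosh − (ẋ₀/ω)·sinh
numerator   = 0.4379 − (0.0847)·1.922990 − (0.8824/3.3107)·1.642526 = -0.162759
denominator = 1 − 1.922990 = -0.922990
p = -0.162759 / -0.922990 = 0.1763

p = 0.1763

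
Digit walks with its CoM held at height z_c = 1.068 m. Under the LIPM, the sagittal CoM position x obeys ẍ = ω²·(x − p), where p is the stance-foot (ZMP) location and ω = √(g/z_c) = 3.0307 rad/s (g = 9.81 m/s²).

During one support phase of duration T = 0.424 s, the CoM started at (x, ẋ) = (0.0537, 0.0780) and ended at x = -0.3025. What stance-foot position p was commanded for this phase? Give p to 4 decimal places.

p = 0.4758

ωT = 3.0307·0.424 = 1.285017; cosh(ωT) = 1.945687, sinh(ωT) = 1.669041
x(T) = p + (x₀−p)·cosh(ωT) + (ẋ₀/ω)·sinh(ωT) ⇒ p·(1 − cosh) = x(T) − x₀·cosh − (ẋ₀/ω)·sinh
numerator   = -0.3025 − (0.0537)·1.945687 − (0.0780/3.0307)·1.669041 = -0.449939
denominator = 1 − 1.945687 = -0.945687
p = -0.449939 / -0.945687 = 0.4758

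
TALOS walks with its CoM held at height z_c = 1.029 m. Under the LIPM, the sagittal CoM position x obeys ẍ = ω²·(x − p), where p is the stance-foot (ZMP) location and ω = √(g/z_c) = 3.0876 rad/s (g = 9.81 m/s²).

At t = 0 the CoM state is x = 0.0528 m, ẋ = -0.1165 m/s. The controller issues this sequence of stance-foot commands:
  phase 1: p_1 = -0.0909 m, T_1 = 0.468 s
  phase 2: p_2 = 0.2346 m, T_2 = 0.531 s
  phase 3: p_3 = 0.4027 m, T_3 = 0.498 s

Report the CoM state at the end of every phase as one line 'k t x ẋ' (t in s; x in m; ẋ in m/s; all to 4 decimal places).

phase 1: p=-0.0909, T=0.468, ωT=1.444997, cosh=2.238793, sinh=2.003046; start (x,ẋ)=(0.052800, -0.116500) → end (x,ẋ)=(0.155236, 0.627908)
phase 2: p=0.2346, T=0.531, ωT=1.639516, cosh=2.673373, sinh=2.479299; start (x,ẋ)=(0.155236, 0.627908) → end (x,ẋ)=(0.526633, 1.071099)
phase 3: p=0.4027, T=0.498, ωT=1.537625, cosh=2.434207, sinh=2.219317; start (x,ẋ)=(0.526633, 1.071099) → end (x,ẋ)=(1.474267, 3.456511)

1 0.4680 0.1552 0.6279
2 0.9990 0.5266 1.0711
3 1.4970 1.4743 3.4565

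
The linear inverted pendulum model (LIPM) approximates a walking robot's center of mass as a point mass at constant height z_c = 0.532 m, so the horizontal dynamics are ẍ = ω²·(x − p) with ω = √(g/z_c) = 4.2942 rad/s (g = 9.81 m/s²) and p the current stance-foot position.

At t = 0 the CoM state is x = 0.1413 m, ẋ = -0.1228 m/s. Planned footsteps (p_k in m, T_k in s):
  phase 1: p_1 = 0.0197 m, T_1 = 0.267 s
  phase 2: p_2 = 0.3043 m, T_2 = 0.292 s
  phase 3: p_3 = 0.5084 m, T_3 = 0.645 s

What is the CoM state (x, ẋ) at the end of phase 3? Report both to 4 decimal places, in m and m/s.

phase 1: p=0.0197, T=0.267, ωT=1.146551, cosh=1.732525, sinh=1.414795; start (x,ẋ)=(0.141300, -0.122800) → end (x,ẋ)=(0.189917, 0.526016)
phase 2: p=0.3043, T=0.292, ωT=1.253906, cosh=1.894696, sinh=1.609308; start (x,ẋ)=(0.189917, 0.526016) → end (x,ẋ)=(0.284710, 0.206172)
phase 3: p=0.5084, T=0.645, ωT=2.769759, cosh=8.008733, sinh=7.946056; start (x,ẋ)=(0.284710, 0.206172) → end (x,ẋ)=(-0.901572, -5.981572)

x = -0.9016, ẋ = -5.9816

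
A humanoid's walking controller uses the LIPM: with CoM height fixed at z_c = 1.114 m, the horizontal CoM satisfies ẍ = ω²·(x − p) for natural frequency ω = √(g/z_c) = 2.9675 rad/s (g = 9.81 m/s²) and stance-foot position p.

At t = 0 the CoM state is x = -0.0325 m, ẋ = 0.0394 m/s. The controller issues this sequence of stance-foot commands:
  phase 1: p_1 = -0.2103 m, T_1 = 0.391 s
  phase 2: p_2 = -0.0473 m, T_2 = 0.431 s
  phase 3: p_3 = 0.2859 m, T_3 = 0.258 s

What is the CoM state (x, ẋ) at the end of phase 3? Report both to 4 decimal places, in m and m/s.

phase 1: p=-0.2103, T=0.391, ωT=1.160292, cosh=1.752130, sinh=1.438736; start (x,ẋ)=(-0.032500, 0.039400) → end (x,ẋ)=(0.120331, 0.828142)
phase 2: p=-0.0473, T=0.431, ωT=1.278992, cosh=1.935668, sinh=1.657350; start (x,ẋ)=(0.120331, 0.828142) → end (x,ẋ)=(0.739696, 2.427449)
phase 3: p=0.2859, T=0.258, ωT=0.765615, cosh=1.307682, sinh=0.842634; start (x,ẋ)=(0.739696, 2.427449) → end (x,ẋ)=(1.568605, 4.309056)

x = 1.5686, ẋ = 4.3091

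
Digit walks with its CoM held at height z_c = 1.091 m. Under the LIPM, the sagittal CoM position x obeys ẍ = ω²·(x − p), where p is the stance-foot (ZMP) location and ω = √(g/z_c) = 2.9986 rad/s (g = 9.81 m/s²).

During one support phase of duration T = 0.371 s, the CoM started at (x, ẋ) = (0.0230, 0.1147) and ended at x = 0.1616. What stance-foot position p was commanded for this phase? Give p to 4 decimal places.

ωT = 2.9986·0.371 = 1.112481; cosh(ωT) = 1.685319, sinh(ωT) = 1.356576
x(T) = p + (x₀−p)·cosh(ωT) + (ẋ₀/ω)·sinh(ωT) ⇒ p·(1 − cosh) = x(T) − x₀·cosh − (ẋ₀/ω)·sinh
numerator   = 0.1616 − (0.0230)·1.685319 − (0.1147/2.9986)·1.356576 = 0.070947
denominator = 1 − 1.685319 = -0.685319
p = 0.070947 / -0.685319 = -0.1035

p = -0.1035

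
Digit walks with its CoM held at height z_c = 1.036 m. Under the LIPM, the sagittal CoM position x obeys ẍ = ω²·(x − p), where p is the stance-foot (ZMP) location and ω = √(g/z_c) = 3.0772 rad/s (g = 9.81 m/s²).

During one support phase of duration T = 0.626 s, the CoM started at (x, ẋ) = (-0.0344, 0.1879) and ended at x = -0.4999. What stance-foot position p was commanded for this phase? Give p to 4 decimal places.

ωT = 3.0772·0.626 = 1.926327; cosh(ωT) = 3.504968, sinh(ωT) = 3.359285
x(T) = p + (x₀−p)·cosh(ωT) + (ẋ₀/ω)·sinh(ωT) ⇒ p·(1 − cosh) = x(T) − x₀·cosh − (ẋ₀/ω)·sinh
numerator   = -0.4999 − (-0.0344)·3.504968 − (0.1879/3.0772)·3.359285 = -0.584454
denominator = 1 − 3.504968 = -2.504968
p = -0.584454 / -2.504968 = 0.2333

p = 0.2333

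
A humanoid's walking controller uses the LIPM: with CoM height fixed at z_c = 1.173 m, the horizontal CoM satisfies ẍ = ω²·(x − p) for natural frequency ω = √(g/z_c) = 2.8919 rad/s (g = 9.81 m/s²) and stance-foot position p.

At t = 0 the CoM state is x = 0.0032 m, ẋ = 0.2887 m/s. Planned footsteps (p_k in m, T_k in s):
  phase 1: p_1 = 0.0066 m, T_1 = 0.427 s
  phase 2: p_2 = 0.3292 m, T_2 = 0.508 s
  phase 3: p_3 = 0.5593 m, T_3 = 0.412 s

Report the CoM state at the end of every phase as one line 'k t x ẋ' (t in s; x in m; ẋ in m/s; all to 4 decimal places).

phase 1: p=0.0066, T=0.427, ωT=1.234841, cosh=1.864357, sinh=1.573476; start (x,ẋ)=(0.003200, 0.288700) → end (x,ẋ)=(0.157342, 0.522769)
phase 2: p=0.3292, T=0.508, ωT=1.469085, cosh=2.287697, sinh=2.057561; start (x,ẋ)=(0.157342, 0.522769) → end (x,ẋ)=(0.307987, 0.173338)
phase 3: p=0.5593, T=0.412, ωT=1.191463, cosh=1.797835, sinh=1.494058; start (x,ẋ)=(0.307987, 0.173338) → end (x,ẋ)=(0.197032, -0.774209)

1 0.4270 0.1573 0.5228
2 0.9350 0.3080 0.1733
3 1.3470 0.1970 -0.7742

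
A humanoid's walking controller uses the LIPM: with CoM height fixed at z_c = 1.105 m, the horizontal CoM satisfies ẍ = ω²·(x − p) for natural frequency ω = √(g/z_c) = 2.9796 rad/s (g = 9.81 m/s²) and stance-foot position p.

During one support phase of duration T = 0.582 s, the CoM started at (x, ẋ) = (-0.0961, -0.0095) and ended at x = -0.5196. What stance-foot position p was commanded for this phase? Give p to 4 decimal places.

p = 0.1199

ωT = 2.9796·0.582 = 1.734127; cosh(ωT) = 2.920268, sinh(ωT) = 2.743714
x(T) = p + (x₀−p)·cosh(ωT) + (ẋ₀/ω)·sinh(ωT) ⇒ p·(1 − cosh) = x(T) − x₀·cosh − (ẋ₀/ω)·sinh
numerator   = -0.5196 − (-0.0961)·2.920268 − (-0.0095/2.9796)·2.743714 = -0.230214
denominator = 1 − 2.920268 = -1.920268
p = -0.230214 / -1.920268 = 0.1199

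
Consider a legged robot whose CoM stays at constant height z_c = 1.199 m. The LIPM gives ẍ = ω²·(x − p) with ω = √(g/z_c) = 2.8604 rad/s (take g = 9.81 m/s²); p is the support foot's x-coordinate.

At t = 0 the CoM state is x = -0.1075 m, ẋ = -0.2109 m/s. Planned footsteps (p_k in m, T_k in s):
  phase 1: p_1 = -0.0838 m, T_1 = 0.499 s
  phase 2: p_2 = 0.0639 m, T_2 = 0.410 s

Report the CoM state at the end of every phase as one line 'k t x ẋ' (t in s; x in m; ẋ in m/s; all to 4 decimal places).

1 0.4990 -0.2808 -0.5979
2 0.9090 -0.8517 -2.4987

phase 1: p=-0.0838, T=0.499, ωT=1.427340, cosh=2.203772, sinh=1.963825; start (x,ẋ)=(-0.107500, -0.210900) → end (x,ẋ)=(-0.280824, -0.597906)
phase 2: p=0.0639, T=0.410, ωT=1.172764, cosh=1.770210, sinh=1.460700; start (x,ẋ)=(-0.280824, -0.597906) → end (x,ẋ)=(-0.851663, -2.498741)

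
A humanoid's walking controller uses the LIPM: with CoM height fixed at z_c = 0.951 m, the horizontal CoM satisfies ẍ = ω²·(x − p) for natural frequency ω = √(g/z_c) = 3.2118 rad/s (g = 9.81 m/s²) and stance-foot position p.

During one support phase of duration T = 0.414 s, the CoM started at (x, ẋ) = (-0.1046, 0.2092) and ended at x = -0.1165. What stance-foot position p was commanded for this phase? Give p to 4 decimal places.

ωT = 3.2118·0.414 = 1.329685; cosh(ωT) = 2.022207, sinh(ωT) = 1.757646
x(T) = p + (x₀−p)·cosh(ωT) + (ẋ₀/ω)·sinh(ωT) ⇒ p·(1 − cosh) = x(T) − x₀·cosh − (ẋ₀/ω)·sinh
numerator   = -0.1165 − (-0.1046)·2.022207 − (0.2092/3.2118)·1.757646 = -0.019461
denominator = 1 − 2.022207 = -1.022207
p = -0.019461 / -1.022207 = 0.0190

p = 0.0190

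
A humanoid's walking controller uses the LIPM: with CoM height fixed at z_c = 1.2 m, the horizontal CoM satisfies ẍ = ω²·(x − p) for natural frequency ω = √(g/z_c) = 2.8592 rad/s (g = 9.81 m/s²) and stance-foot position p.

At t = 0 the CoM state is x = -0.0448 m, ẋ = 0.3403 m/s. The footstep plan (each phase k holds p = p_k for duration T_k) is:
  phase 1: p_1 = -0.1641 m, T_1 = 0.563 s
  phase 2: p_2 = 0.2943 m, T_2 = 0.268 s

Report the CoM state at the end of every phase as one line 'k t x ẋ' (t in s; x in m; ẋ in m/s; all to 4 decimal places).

phase 1: p=-0.1641, T=0.563, ωT=1.609730, cosh=2.600700, sinh=2.400758; start (x,ẋ)=(-0.044800, 0.340300) → end (x,ẋ)=(0.431900, 1.703923)
phase 2: p=0.2943, T=0.268, ωT=0.766266, cosh=1.308231, sinh=0.843485; start (x,ẋ)=(0.431900, 1.703923) → end (x,ẋ)=(0.976983, 2.560974)

1 0.5630 0.4319 1.7039
2 0.8310 0.9770 2.5610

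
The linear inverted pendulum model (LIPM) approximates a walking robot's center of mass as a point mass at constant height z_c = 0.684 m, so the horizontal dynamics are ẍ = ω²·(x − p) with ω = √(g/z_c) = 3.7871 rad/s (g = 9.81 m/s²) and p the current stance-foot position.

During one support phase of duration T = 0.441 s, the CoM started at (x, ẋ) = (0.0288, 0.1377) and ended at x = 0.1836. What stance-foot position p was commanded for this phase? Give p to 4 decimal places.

p = -0.0064

ωT = 3.7871·0.441 = 1.670111; cosh(ωT) = 2.750492, sinh(ωT) = 2.562266
x(T) = p + (x₀−p)·cosh(ωT) + (ẋ₀/ω)·sinh(ωT) ⇒ p·(1 − cosh) = x(T) − x₀·cosh − (ẋ₀/ω)·sinh
numerator   = 0.1836 − (0.0288)·2.750492 − (0.1377/3.7871)·2.562266 = 0.011221
denominator = 1 − 2.750492 = -1.750492
p = 0.011221 / -1.750492 = -0.0064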